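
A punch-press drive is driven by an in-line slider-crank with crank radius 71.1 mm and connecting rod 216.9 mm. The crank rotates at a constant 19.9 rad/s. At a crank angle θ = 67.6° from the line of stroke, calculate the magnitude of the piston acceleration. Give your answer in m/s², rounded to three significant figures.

ω = 19.9 rad/s
x(θ) = r cosθ + √(L² − r² sin²θ); with ω constant, a = ω²·d²x/dθ².
d²x/dθ² = −r cosθ − r²(cos2θ)/√u − r⁴ sin²2θ/(4u^{3/2}),  u = L² − r² sin²θ = 0.0427245 m².
Substituting r = 0.0711 m, L = 0.2169 m, θ = 67.6°: d²x/dθ² = -0.010099 m.
a = ω²·d²x/dθ² = (19.9)²·(-0.010099) = -3.9995 m/s²;  |a| = 3.9995 m/s².

4.00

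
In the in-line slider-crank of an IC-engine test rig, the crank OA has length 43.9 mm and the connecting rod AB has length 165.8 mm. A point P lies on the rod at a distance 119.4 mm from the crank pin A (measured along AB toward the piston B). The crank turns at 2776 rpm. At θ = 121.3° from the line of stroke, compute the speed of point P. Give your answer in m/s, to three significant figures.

ω = 290.7 rad/s.  Crank-pin speed |V_A| = rω = 12.762 m/s, perpendicular to OA.
Rod angle: sinφ = −(r/L) sinθ ⇒ φ = -13.076°; ω_rod = −rω cosθ/√(L²−r²sin²θ) = +41.052 rad/s.
V_P = V_A + ω_rod × AP, with AP = 0.1194 m along the rod.
Components: V_Px = −rω sinθ − a·ω_rod·sinφ = -9.7955 m/s;  V_Py = rω cosθ + a·ω_rod·cosφ = -1.8554 m/s.
|V_P| = √(V_Px² + V_Py²) = 9.9697 m/s.

9.97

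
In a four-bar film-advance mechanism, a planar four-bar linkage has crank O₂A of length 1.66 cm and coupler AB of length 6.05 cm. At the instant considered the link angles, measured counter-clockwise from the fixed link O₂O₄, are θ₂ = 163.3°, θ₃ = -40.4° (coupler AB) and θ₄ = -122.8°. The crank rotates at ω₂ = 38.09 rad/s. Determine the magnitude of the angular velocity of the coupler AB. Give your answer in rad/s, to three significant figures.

ω₂ = 38.09 rad/s
Differentiating the loop-closure r₂e^{iθ₂}+r₃e^{iθ₃}=r₁+r₄e^{iθ₄} gives r₂ω₂e^{iθ₂}+r₃ω₃e^{iθ₃}=r₄ω₄e^{iθ₄}.
Eliminating the other unknown: ω₃ = r₂ω₂ sin(θ₄−θ₂) / [r₃ sin(θ₃−θ₄)].
Numerator sine = +0.96078; denominator sine = +0.99122.
Result = 0.0166·38.09·(+0.96078) / (0.0605·(+0.99122)) = +10.13 rad/s; magnitude 10.13 rad/s.

10.1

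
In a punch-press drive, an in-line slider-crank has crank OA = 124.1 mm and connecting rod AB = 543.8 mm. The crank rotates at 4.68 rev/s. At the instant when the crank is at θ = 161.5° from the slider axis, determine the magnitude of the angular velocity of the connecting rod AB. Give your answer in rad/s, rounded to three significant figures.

6.38

ω = 29.41 rad/s (converted from 4.68 rev/s).
The rod makes angle φ with the slider axis where L sinφ = r sinθ; differentiating, L cosφ·φ̇ = r ω cosθ.
L cosφ = √(L² − r² sin²θ) = 0.54237 m.
|ω_rod| = r ω |cosθ| / √(L² − r² sin²θ) = 0.1241·29.41·0.94832/0.54237 = 6.3805 rad/s.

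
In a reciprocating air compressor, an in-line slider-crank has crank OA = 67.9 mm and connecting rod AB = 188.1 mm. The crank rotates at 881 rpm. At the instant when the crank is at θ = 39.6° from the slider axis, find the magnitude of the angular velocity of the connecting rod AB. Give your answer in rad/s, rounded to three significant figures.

26.4

ω = 92.26 rad/s (converted from 881 rpm).
The rod makes angle φ with the slider axis where L sinφ = r sinθ; differentiating, L cosφ·φ̇ = r ω cosθ.
L cosφ = √(L² − r² sin²θ) = 0.18305 m.
|ω_rod| = r ω |cosθ| / √(L² − r² sin²θ) = 0.0679·92.26·0.77051/0.18305 = 26.368 rad/s.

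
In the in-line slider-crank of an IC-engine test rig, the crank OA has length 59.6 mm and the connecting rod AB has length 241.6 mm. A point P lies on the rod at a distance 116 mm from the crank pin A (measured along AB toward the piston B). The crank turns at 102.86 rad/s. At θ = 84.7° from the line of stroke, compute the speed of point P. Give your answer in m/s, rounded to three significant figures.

ω = 102.9 rad/s.  Crank-pin speed |V_A| = rω = 6.1305 m/s, perpendicular to OA.
Rod angle: sinφ = −(r/L) sinθ ⇒ φ = -14.219°; ω_rod = −rω cosθ/√(L²−r²sin²θ) = -2.4179 rad/s.
V_P = V_A + ω_rod × AP, with AP = 0.116 m along the rod.
Components: V_Px = −rω sinθ − a·ω_rod·sinφ = -6.1731 m/s;  V_Py = rω cosθ + a·ω_rod·cosφ = +0.29439 m/s.
|V_P| = √(V_Px² + V_Py²) = 6.1802 m/s.

6.18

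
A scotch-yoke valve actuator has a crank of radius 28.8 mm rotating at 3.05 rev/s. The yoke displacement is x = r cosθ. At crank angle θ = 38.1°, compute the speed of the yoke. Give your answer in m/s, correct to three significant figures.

ω = 19.16 rad/s (from 3.05 rev/s).
x = r cosθ ⇒ ẋ = −rω sinθ.
|v| = rω|sinθ| = 0.0288·19.16·|sin 38.1°| = 0.34055 m/s.

0.341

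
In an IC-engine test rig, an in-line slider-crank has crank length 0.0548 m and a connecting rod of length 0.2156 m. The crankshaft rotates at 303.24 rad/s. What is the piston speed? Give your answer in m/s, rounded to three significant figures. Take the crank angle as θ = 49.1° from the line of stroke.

ω = 303.2 rad/s
For an in-line slider-crank, x = r cosθ + √(L² − r² sin²θ), so v = −rω sinθ·[1 + r cosθ/√(L² − r² sin²θ)].
With r = 0.0548 m, L = 0.2156 m, θ = 49.1°: √(L² − r² sin²θ) = 0.21158 m.
v = −0.0548·303.2·0.75585·[1 + 0.0548·0.65474/0.21158] = -14.69 m/s.
|v| = 14.69 m/s.

14.7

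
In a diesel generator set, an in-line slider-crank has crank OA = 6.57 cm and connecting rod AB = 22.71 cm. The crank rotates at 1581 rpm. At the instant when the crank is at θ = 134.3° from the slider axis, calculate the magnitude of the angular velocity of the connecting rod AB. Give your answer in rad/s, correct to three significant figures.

34.2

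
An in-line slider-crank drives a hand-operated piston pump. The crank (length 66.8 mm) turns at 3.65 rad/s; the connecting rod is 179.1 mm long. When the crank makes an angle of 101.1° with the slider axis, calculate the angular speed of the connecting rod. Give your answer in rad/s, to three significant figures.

ω = 3.65 rad/s
The rod makes angle φ with the slider axis where L sinφ = r sinθ; differentiating, L cosφ·φ̇ = r ω cosθ.
L cosφ = √(L² − r² sin²θ) = 0.16667 m.
|ω_rod| = r ω |cosθ| / √(L² − r² sin²θ) = 0.0668·3.65·0.19252/0.16667 = 0.28163 rad/s.

0.282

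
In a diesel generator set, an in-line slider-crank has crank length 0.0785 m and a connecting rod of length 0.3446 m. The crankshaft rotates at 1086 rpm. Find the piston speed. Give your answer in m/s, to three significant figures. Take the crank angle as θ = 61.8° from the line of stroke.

ω = 2π·1086/60 = 113.7 rad/s
For an in-line slider-crank, x = r cosθ + √(L² − r² sin²θ), so v = −rω sinθ·[1 + r cosθ/√(L² − r² sin²θ)].
With r = 0.0785 m, L = 0.3446 m, θ = 61.8°: √(L² − r² sin²θ) = 0.33758 m.
v = −0.0785·113.7·0.88130·[1 + 0.0785·0.47255/0.33758] = -8.7324 m/s.
|v| = 8.7324 m/s.

8.73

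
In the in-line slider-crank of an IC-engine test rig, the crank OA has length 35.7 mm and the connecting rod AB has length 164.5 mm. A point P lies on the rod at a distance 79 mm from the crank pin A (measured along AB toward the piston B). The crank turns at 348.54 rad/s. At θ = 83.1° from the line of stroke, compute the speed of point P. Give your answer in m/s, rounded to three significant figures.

12.5

ω = 348.5 rad/s.  Crank-pin speed |V_A| = rω = 12.443 m/s, perpendicular to OA.
Rod angle: sinφ = −(r/L) sinθ ⇒ φ = -12.442°; ω_rod = −rω cosθ/√(L²−r²sin²θ) = -9.3058 rad/s.
V_P = V_A + ω_rod × AP, with AP = 0.079 m along the rod.
Components: V_Px = −rω sinθ − a·ω_rod·sinφ = -12.511 m/s;  V_Py = rω cosθ + a·ω_rod·cosφ = +0.77696 m/s.
|V_P| = √(V_Px² + V_Py²) = 12.535 m/s.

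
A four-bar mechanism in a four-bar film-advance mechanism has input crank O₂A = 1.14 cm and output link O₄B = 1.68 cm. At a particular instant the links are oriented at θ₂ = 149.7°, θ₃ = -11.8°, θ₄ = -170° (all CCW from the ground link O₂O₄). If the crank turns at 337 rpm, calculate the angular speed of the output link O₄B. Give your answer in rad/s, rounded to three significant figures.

20.5

ω₂ = 35.29 rad/s (from 337 rpm).
Differentiating the loop-closure r₂e^{iθ₂}+r₃e^{iθ₃}=r₁+r₄e^{iθ₄} gives r₂ω₂e^{iθ₂}+r₃ω₃e^{iθ₃}=r₄ω₄e^{iθ₄}.
Eliminating the other unknown: ω₄ = r₂ω₂ sin(θ₂−θ₃) / [r₄ sin(θ₄−θ₃)].
Numerator sine = +0.31730; denominator sine = -0.37137.
Result = 0.0114·35.29·(+0.31730) / (0.0168·(-0.37137)) = -20.461 rad/s; magnitude 20.461 rad/s.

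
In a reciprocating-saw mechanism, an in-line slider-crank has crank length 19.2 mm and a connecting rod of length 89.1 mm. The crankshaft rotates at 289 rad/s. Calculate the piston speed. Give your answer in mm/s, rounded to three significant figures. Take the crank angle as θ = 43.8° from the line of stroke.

4440

ω = 289 rad/s
For an in-line slider-crank, x = r cosθ + √(L² − r² sin²θ), so v = −rω sinθ·[1 + r cosθ/√(L² − r² sin²θ)].
With r = 0.0192 m, L = 0.0891 m, θ = 43.8°: √(L² − r² sin²θ) = 0.088103 m.
v = −0.0192·289·0.69214·[1 + 0.0192·0.72176/0.088103] = -4.4446 m/s.
|v| = 4.4446 m/s = 4444.6 mm/s.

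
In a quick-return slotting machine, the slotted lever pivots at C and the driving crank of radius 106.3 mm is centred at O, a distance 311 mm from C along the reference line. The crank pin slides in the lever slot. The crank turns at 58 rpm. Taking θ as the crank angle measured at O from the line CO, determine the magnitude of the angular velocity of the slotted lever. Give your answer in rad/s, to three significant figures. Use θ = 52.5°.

ω = 6.074 rad/s (from 58 rpm).
Crank pin A relative to C: A = (d + r cosθ, r sinθ); lever angle φ = atan2(r sinθ, d + r cosθ).
Differentiating tanφ: φ̇ = rω(d cosθ + r)/(d² + r² + 2dr cosθ).
d² + r² + 2dr cosθ = |CA|² = 0.148271 m²;  d cosθ + r = +0.29562 m.
|ω_lever| = |0.1063·6.074·+0.29562| / 0.148271 = 1.2873 rad/s.

1.29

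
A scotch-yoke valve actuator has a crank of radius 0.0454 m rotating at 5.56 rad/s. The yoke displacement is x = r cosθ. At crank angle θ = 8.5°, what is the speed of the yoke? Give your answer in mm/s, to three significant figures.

37.3

ω = 5.56 rad/s
x = r cosθ ⇒ ẋ = −rω sinθ.
|v| = rω|sinθ| = 0.0454·5.56·|sin 8.5°| = 0.037311 m/s = 37.311 mm/s.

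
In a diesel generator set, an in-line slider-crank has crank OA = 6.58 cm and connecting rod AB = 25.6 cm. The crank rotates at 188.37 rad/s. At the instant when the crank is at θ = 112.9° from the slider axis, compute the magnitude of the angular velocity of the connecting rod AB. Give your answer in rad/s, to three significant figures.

19.4

ω = 188.4 rad/s
The rod makes angle φ with the slider axis where L sinφ = r sinθ; differentiating, L cosφ·φ̇ = r ω cosθ.
L cosφ = √(L² − r² sin²θ) = 0.24872 m.
|ω_rod| = r ω |cosθ| / √(L² − r² sin²θ) = 0.0658·188.4·0.38912/0.24872 = 19.392 rad/s.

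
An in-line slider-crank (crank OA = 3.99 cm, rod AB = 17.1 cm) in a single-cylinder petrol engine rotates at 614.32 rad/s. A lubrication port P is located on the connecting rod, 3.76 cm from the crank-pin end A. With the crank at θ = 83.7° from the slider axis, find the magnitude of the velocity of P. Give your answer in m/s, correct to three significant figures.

24.6

ω = 614.3 rad/s.  Crank-pin speed |V_A| = rω = 24.511 m/s, perpendicular to OA.
Rod angle: sinφ = −(r/L) sinθ ⇒ φ = -13.410°; ω_rod = −rω cosθ/√(L²−r²sin²θ) = -16.17 rad/s.
V_P = V_A + ω_rod × AP, with AP = 0.0376 m along the rod.
Components: V_Px = −rω sinθ − a·ω_rod·sinφ = -24.504 m/s;  V_Py = rω cosθ + a·ω_rod·cosφ = +2.0983 m/s.
|V_P| = √(V_Px² + V_Py²) = 24.594 m/s.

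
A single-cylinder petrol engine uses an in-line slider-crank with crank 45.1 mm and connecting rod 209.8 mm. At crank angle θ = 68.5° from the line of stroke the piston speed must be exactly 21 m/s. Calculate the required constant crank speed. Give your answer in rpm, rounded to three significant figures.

For an in-line slider-crank, |v_piston| = rω|sinθ|·[1 + r cosθ/√(L² − r² sin²θ)].
With r = 0.0451 m, L = 0.2098 m, θ = 68.5°: the bracketed kinematic factor |dx/dθ| = 0.045336 m.
ω = v/|dx/dθ| = 21/0.045336 = 463.21 rad/s.
N = 60ω/(2π) = 4423.3 rpm.

4420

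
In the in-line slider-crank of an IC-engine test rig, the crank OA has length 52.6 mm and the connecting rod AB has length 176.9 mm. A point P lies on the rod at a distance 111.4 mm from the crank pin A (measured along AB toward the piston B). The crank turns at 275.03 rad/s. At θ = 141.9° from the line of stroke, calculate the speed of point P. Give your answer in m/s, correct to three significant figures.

8.68

ω = 275 rad/s.  Crank-pin speed |V_A| = rω = 14.467 m/s, perpendicular to OA.
Rod angle: sinφ = −(r/L) sinθ ⇒ φ = -10.572°; ω_rod = −rω cosθ/√(L²−r²sin²θ) = +65.465 rad/s.
V_P = V_A + ω_rod × AP, with AP = 0.1114 m along the rod.
Components: V_Px = −rω sinθ − a·ω_rod·sinφ = -7.5884 m/s;  V_Py = rω cosθ + a·ω_rod·cosφ = -4.2152 m/s.
|V_P| = √(V_Px² + V_Py²) = 8.6805 m/s.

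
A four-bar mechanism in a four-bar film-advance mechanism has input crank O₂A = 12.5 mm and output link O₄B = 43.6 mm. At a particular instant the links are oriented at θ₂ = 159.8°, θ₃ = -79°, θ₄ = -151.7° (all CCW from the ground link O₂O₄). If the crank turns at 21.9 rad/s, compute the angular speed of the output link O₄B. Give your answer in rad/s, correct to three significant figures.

5.63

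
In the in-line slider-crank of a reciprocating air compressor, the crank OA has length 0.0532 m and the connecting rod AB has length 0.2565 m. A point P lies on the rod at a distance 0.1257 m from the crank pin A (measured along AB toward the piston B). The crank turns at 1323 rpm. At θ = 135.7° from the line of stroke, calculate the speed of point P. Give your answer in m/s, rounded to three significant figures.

5.48

ω = 138.5 rad/s.  Crank-pin speed |V_A| = rω = 7.3706 m/s, perpendicular to OA.
Rod angle: sinφ = −(r/L) sinθ ⇒ φ = -8.329°; ω_rod = −rω cosθ/√(L²−r²sin²θ) = +20.785 rad/s.
V_P = V_A + ω_rod × AP, with AP = 0.1257 m along the rod.
Components: V_Px = −rω sinθ − a·ω_rod·sinφ = -4.7692 m/s;  V_Py = rω cosθ + a·ω_rod·cosφ = -2.69 m/s.
|V_P| = √(V_Px² + V_Py²) = 5.4756 m/s.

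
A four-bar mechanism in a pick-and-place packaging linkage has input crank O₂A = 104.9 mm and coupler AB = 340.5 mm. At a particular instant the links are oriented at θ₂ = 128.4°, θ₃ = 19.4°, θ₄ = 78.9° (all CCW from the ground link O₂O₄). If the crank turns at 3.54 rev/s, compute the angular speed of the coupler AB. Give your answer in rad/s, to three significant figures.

ω₂ = 22.24 rad/s (from 3.54 rev/s).
Differentiating the loop-closure r₂e^{iθ₂}+r₃e^{iθ₃}=r₁+r₄e^{iθ₄} gives r₂ω₂e^{iθ₂}+r₃ω₃e^{iθ₃}=r₄ω₄e^{iθ₄}.
Eliminating the other unknown: ω₃ = r₂ω₂ sin(θ₄−θ₂) / [r₃ sin(θ₃−θ₄)].
Numerator sine = -0.76041; denominator sine = -0.86163.
Result = 0.1049·22.24·(-0.76041) / (0.3405·(-0.86163)) = +6.0474 rad/s; magnitude 6.0474 rad/s.

6.05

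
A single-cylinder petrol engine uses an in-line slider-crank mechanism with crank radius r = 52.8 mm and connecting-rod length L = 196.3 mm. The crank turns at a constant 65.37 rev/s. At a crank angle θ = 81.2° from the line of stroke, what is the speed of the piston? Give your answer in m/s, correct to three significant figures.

ω = 2π·65.4 = 410.7 rad/s
For an in-line slider-crank, x = r cosθ + √(L² − r² sin²θ), so v = −rω sinθ·[1 + r cosθ/√(L² − r² sin²θ)].
With r = 0.0528 m, L = 0.1963 m, θ = 81.2°: √(L² − r² sin²θ) = 0.18924 m.
v = −0.0528·410.7·0.98823·[1 + 0.0528·0.15299/0.18924] = -22.346 m/s.
|v| = 22.346 m/s.

22.3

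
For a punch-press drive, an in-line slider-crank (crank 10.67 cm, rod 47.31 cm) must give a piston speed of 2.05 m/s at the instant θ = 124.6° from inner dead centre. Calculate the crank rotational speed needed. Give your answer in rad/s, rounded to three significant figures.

For an in-line slider-crank, |v_piston| = rω|sinθ|·[1 + r cosθ/√(L² − r² sin²θ)].
With r = 0.1067 m, L = 0.4731 m, θ = 124.6°: the bracketed kinematic factor |dx/dθ| = 0.076382 m.
ω = v/|dx/dθ| = 2.05/0.076382 = 26.839 rad/s.

26.8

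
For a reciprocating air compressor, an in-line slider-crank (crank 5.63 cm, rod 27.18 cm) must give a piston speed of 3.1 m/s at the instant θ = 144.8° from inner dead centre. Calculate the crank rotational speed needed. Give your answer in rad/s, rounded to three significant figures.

For an in-line slider-crank, |v_piston| = rω|sinθ|·[1 + r cosθ/√(L² − r² sin²θ)].
With r = 0.0563 m, L = 0.2718 m, θ = 144.8°: the bracketed kinematic factor |dx/dθ| = 0.02692 m.
ω = v/|dx/dθ| = 3.1/0.02692 = 115.15 rad/s.

115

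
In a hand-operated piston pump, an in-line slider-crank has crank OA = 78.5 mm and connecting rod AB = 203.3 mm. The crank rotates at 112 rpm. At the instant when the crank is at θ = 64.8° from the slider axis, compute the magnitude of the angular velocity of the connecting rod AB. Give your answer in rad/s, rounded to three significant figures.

2.06

ω = 11.73 rad/s (converted from 112 rpm).
The rod makes angle φ with the slider axis where L sinφ = r sinθ; differentiating, L cosφ·φ̇ = r ω cosθ.
L cosφ = √(L² − r² sin²θ) = 0.19049 m.
|ω_rod| = r ω |cosθ| / √(L² − r² sin²θ) = 0.0785·11.73·0.42578/0.19049 = 2.0579 rad/s.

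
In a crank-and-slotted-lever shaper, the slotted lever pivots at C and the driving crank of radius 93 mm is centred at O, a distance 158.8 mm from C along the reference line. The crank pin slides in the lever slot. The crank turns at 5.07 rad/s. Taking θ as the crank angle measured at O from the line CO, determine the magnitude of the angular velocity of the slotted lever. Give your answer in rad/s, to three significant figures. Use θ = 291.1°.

1.59

ω = 5.07 rad/s
Crank pin A relative to C: A = (d + r cosθ, r sinθ); lever angle φ = atan2(r sinθ, d + r cosθ).
Differentiating tanφ: φ̇ = rω(d cosθ + r)/(d² + r² + 2dr cosθ).
d² + r² + 2dr cosθ = |CA|² = 0.0444996 m²;  d cosθ + r = +0.15017 m.
|ω_lever| = |0.093·5.07·+0.15017| / 0.0444996 = 1.5911 rad/s.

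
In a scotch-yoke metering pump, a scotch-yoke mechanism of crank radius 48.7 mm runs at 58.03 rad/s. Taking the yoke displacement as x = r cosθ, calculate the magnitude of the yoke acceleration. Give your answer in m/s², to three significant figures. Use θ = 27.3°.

ω = 58.03 rad/s
x = r cosθ ⇒ ẍ = −rω² cosθ (ω constant).
|a| = rω²|cosθ| = 0.0487·(58.03)²·|cos 27.3°| = 145.73 m/s².

146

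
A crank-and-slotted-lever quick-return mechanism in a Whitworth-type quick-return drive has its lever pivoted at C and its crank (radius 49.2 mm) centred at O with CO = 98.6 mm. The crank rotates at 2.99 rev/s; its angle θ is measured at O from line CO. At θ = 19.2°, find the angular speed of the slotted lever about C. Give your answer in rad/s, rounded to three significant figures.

ω = 18.79 rad/s (from 2.99 rev/s).
Crank pin A relative to C: A = (d + r cosθ, r sinθ); lever angle φ = atan2(r sinθ, d + r cosθ).
Differentiating tanφ: φ̇ = rω(d cosθ + r)/(d² + r² + 2dr cosθ).
d² + r² + 2dr cosθ = |CA|² = 0.0213052 m²;  d cosθ + r = +0.14232 m.
|ω_lever| = |0.0492·18.79·+0.14232| / 0.0213052 = 6.1742 rad/s.

6.17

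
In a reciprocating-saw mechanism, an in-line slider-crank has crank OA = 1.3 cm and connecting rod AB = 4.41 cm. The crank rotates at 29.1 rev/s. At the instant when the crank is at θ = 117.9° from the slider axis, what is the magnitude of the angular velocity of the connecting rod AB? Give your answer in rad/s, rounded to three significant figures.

26.1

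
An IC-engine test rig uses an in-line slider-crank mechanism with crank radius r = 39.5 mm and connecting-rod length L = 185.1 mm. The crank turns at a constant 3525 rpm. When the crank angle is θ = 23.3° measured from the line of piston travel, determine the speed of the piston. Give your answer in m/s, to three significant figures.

6.90

ω = 2π·3525/60 = 369.1 rad/s
For an in-line slider-crank, x = r cosθ + √(L² − r² sin²θ), so v = −rω sinθ·[1 + r cosθ/√(L² − r² sin²θ)].
With r = 0.0395 m, L = 0.1851 m, θ = 23.3°: √(L² − r² sin²θ) = 0.18444 m.
v = −0.0395·369.1·0.39555·[1 + 0.0395·0.91845/0.18444] = -6.9018 m/s.
|v| = 6.9018 m/s.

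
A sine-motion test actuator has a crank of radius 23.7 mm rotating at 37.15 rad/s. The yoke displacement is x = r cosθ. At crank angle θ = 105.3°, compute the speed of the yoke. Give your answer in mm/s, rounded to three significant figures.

ω = 37.15 rad/s
x = r cosθ ⇒ ẋ = −rω sinθ.
|v| = rω|sinθ| = 0.0237·37.15·|sin 105.3°| = 0.84925 m/s = 849.25 mm/s.

849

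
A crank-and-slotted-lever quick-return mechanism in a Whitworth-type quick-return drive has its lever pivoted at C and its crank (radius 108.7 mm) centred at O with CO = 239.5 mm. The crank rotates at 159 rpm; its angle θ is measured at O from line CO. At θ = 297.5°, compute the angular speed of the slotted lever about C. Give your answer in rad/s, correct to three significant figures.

ω = 16.65 rad/s (from 159 rpm).
Crank pin A relative to C: A = (d + r cosθ, r sinθ); lever angle φ = atan2(r sinθ, d + r cosθ).
Differentiating tanφ: φ̇ = rω(d cosθ + r)/(d² + r² + 2dr cosθ).
d² + r² + 2dr cosθ = |CA|² = 0.0932179 m²;  d cosθ + r = +0.21929 m.
|ω_lever| = |0.1087·16.65·+0.21929| / 0.0932179 = 4.2577 rad/s.

4.26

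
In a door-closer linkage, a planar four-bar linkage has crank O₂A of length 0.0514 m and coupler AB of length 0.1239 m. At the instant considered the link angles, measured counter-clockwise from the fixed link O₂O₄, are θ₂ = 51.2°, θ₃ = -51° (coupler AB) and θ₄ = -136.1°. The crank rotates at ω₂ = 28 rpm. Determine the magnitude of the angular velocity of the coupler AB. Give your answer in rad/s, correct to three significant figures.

0.155

ω₂ = 2.932 rad/s (from 28 rpm).
Differentiating the loop-closure r₂e^{iθ₂}+r₃e^{iθ₃}=r₁+r₄e^{iθ₄} gives r₂ω₂e^{iθ₂}+r₃ω₃e^{iθ₃}=r₄ω₄e^{iθ₄}.
Eliminating the other unknown: ω₃ = r₂ω₂ sin(θ₄−θ₂) / [r₃ sin(θ₃−θ₄)].
Numerator sine = +0.12706; denominator sine = +0.99635.
Result = 0.0514·2.932·(+0.12706) / (0.1239·(+0.99635)) = +0.15513 rad/s; magnitude 0.15513 rad/s.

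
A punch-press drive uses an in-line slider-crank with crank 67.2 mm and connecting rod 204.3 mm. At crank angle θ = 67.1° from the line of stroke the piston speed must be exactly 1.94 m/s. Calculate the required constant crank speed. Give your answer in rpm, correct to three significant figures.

For an in-line slider-crank, |v_piston| = rω|sinθ|·[1 + r cosθ/√(L² − r² sin²θ)].
With r = 0.0672 m, L = 0.2043 m, θ = 67.1°: the bracketed kinematic factor |dx/dθ| = 0.070218 m.
ω = v/|dx/dθ| = 1.94/0.070218 = 27.628 rad/s.
N = 60ω/(2π) = 263.83 rpm.

264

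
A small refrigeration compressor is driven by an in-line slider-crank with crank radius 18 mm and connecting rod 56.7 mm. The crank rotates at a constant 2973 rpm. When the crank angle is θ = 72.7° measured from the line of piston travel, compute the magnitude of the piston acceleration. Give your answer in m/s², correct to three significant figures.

ω = 2π·2973/60 = 311.3 rad/s
x(θ) = r cosθ + √(L² − r² sin²θ); with ω constant, a = ω²·d²x/dθ².
d²x/dθ² = −r cosθ − r²(cos2θ)/√u − r⁴ sin²2θ/(4u^{3/2}),  u = L² − r² sin²θ = 0.00291954 m².
Substituting r = 0.018 m, L = 0.0567 m, θ = 72.7°: d²x/dθ² = -0.00047057 m.
a = ω²·d²x/dθ² = (311.3)²·(-0.00047057) = -45.611 m/s²;  |a| = 45.611 m/s².

45.6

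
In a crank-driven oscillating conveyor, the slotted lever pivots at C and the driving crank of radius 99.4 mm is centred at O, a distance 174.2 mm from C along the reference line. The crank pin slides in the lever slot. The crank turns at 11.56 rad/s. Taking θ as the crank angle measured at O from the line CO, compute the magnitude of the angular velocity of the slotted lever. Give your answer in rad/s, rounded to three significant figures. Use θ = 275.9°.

3.08

ω = 11.56 rad/s
Crank pin A relative to C: A = (d + r cosθ, r sinθ); lever angle φ = atan2(r sinθ, d + r cosθ).
Differentiating tanφ: φ̇ = rω(d cosθ + r)/(d² + r² + 2dr cosθ).
d² + r² + 2dr cosθ = |CA|² = 0.0437858 m²;  d cosθ + r = +0.11731 m.
|ω_lever| = |0.0994·11.56·+0.11731| / 0.0437858 = 3.0785 rad/s.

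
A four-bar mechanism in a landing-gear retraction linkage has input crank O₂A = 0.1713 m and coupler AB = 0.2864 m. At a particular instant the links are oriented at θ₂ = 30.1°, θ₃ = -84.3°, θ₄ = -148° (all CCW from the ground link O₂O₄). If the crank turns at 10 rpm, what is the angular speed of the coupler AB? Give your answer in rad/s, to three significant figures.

0.0232

ω₂ = 1.047 rad/s (from 10 rpm).
Differentiating the loop-closure r₂e^{iθ₂}+r₃e^{iθ₃}=r₁+r₄e^{iθ₄} gives r₂ω₂e^{iθ₂}+r₃ω₃e^{iθ₃}=r₄ω₄e^{iθ₄}.
Eliminating the other unknown: ω₃ = r₂ω₂ sin(θ₄−θ₂) / [r₃ sin(θ₃−θ₄)].
Numerator sine = -0.03316; denominator sine = +0.89649.
Result = 0.1713·1.047·(-0.03316) / (0.2864·(+0.89649)) = -0.023164 rad/s; magnitude 0.023164 rad/s.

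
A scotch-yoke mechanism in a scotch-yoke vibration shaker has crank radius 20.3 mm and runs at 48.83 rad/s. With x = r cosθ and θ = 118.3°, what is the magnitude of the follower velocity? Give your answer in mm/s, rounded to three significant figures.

873

ω = 48.83 rad/s
x = r cosθ ⇒ ẋ = −rω sinθ.
|v| = rω|sinθ| = 0.0203·48.83·|sin 118.3°| = 0.87277 m/s = 872.77 mm/s.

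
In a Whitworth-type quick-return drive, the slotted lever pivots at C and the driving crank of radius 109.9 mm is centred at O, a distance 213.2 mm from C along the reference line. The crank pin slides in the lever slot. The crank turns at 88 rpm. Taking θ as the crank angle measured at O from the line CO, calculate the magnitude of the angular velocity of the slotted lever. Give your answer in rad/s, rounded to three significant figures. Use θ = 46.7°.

ω = 9.215 rad/s (from 88 rpm).
Crank pin A relative to C: A = (d + r cosθ, r sinθ); lever angle φ = atan2(r sinθ, d + r cosθ).
Differentiating tanφ: φ̇ = rω(d cosθ + r)/(d² + r² + 2dr cosθ).
d² + r² + 2dr cosθ = |CA|² = 0.0896706 m²;  d cosθ + r = +0.25612 m.
|ω_lever| = |0.1099·9.215·+0.25612| / 0.0896706 = 2.8927 rad/s.

2.89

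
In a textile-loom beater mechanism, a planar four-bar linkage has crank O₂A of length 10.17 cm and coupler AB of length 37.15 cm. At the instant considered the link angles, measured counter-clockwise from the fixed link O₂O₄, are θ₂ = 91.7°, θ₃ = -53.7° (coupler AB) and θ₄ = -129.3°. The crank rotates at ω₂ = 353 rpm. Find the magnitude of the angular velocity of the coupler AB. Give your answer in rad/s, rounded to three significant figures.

6.85

ω₂ = 36.97 rad/s (from 353 rpm).
Differentiating the loop-closure r₂e^{iθ₂}+r₃e^{iθ₃}=r₁+r₄e^{iθ₄} gives r₂ω₂e^{iθ₂}+r₃ω₃e^{iθ₃}=r₄ω₄e^{iθ₄}.
Eliminating the other unknown: ω₃ = r₂ω₂ sin(θ₄−θ₂) / [r₃ sin(θ₃−θ₄)].
Numerator sine = +0.65606; denominator sine = +0.96858.
Result = 0.1017·36.97·(+0.65606) / (0.3715·(+0.96858)) = +6.8544 rad/s; magnitude 6.8544 rad/s.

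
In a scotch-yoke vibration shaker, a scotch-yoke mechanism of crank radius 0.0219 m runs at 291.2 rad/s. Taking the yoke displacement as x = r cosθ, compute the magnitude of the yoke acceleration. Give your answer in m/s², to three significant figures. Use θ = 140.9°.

ω = 291.2 rad/s
x = r cosθ ⇒ ẍ = −rω² cosθ (ω constant).
|a| = rω²|cosθ| = 0.0219·(291.2)²·|cos 140.9°| = 1441.2 m/s².

1440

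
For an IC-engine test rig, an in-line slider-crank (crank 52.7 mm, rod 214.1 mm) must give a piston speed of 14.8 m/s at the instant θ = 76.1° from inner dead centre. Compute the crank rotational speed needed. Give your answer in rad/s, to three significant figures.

For an in-line slider-crank, |v_piston| = rω|sinθ|·[1 + r cosθ/√(L² − r² sin²θ)].
With r = 0.0527 m, L = 0.2141 m, θ = 76.1°: the bracketed kinematic factor |dx/dθ| = 0.054272 m.
ω = v/|dx/dθ| = 14.8/0.054272 = 272.7 rad/s.

273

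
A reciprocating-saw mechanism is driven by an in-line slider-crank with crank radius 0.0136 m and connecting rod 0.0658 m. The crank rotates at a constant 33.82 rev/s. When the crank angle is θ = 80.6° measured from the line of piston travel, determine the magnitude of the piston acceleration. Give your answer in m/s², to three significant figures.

ω = 2π·33.8 = 212.5 rad/s
x(θ) = r cosθ + √(L² − r² sin²θ); with ω constant, a = ω²·d²x/dθ².
d²x/dθ² = −r cosθ − r²(cos2θ)/√u − r⁴ sin²2θ/(4u^{3/2}),  u = L² − r² sin²θ = 0.00414961 m².
Substituting r = 0.0136 m, L = 0.0658 m, θ = 80.6°: d²x/dθ² = +0.00049353 m.
a = ω²·d²x/dθ² = (212.5)²·(+0.00049353) = +22.285 m/s²;  |a| = 22.285 m/s².

22.3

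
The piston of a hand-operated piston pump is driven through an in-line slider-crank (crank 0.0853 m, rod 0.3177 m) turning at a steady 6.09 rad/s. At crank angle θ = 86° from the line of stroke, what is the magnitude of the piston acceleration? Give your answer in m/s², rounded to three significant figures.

ω = 6.09 rad/s
x(θ) = r cosθ + √(L² − r² sin²θ); with ω constant, a = ω²·d²x/dθ².
d²x/dθ² = −r cosθ − r²(cos2θ)/√u − r⁴ sin²2θ/(4u^{3/2}),  u = L² − r² sin²θ = 0.0936926 m².
Substituting r = 0.0853 m, L = 0.3177 m, θ = 86°: d²x/dθ² = +0.01758 m.
a = ω²·d²x/dθ² = (6.09)²·(+0.01758) = +0.65202 m/s²;  |a| = 0.65202 m/s².

0.652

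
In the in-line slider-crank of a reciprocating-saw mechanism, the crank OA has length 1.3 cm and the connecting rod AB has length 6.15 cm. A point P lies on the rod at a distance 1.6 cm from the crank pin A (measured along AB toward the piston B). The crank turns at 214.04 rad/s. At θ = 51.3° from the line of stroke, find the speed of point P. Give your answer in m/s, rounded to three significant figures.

ω = 214 rad/s.  Crank-pin speed |V_A| = rω = 2.7825 m/s, perpendicular to OA.
Rod angle: sinφ = −(r/L) sinθ ⇒ φ = -9.495°; ω_rod = −rω cosθ/√(L²−r²sin²θ) = -28.682 rad/s.
V_P = V_A + ω_rod × AP, with AP = 0.016 m along the rod.
Components: V_Px = −rω sinθ − a·ω_rod·sinφ = -2.2473 m/s;  V_Py = rω cosθ + a·ω_rod·cosφ = +1.2871 m/s.
|V_P| = √(V_Px² + V_Py²) = 2.5898 m/s.

2.59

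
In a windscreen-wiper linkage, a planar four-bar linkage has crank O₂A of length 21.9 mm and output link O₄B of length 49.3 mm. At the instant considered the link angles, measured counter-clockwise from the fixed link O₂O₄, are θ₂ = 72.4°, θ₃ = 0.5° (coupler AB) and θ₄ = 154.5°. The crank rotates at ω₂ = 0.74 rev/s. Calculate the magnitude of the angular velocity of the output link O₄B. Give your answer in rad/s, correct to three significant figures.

4.48

ω₂ = 4.65 rad/s (from 0.74 rev/s).
Differentiating the loop-closure r₂e^{iθ₂}+r₃e^{iθ₃}=r₁+r₄e^{iθ₄} gives r₂ω₂e^{iθ₂}+r₃ω₃e^{iθ₃}=r₄ω₄e^{iθ₄}.
Eliminating the other unknown: ω₄ = r₂ω₂ sin(θ₂−θ₃) / [r₄ sin(θ₄−θ₃)].
Numerator sine = +0.95052; denominator sine = +0.43837.
Result = 0.0219·4.65·(+0.95052) / (0.0493·(+0.43837)) = +4.4784 rad/s; magnitude 4.4784 rad/s.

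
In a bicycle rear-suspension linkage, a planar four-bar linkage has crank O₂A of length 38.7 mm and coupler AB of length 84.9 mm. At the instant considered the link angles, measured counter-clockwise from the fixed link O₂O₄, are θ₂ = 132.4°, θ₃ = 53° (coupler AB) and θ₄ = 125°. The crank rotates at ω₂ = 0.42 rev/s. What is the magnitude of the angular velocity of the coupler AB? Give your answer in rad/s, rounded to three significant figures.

0.163

ω₂ = 2.639 rad/s (from 0.42 rev/s).
Differentiating the loop-closure r₂e^{iθ₂}+r₃e^{iθ₃}=r₁+r₄e^{iθ₄} gives r₂ω₂e^{iθ₂}+r₃ω₃e^{iθ₃}=r₄ω₄e^{iθ₄}.
Eliminating the other unknown: ω₃ = r₂ω₂ sin(θ₄−θ₂) / [r₃ sin(θ₃−θ₄)].
Numerator sine = -0.12880; denominator sine = -0.95106.
Result = 0.0387·2.639·(-0.12880) / (0.0849·(-0.95106)) = +0.1629 rad/s; magnitude 0.1629 rad/s.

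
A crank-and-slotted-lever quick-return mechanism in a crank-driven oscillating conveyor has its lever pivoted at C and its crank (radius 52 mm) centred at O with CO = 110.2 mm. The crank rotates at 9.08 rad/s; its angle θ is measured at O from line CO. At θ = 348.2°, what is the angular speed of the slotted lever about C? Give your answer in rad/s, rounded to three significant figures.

2.90

ω = 9.08 rad/s
Crank pin A relative to C: A = (d + r cosθ, r sinθ); lever angle φ = atan2(r sinθ, d + r cosθ).
Differentiating tanφ: φ̇ = rω(d cosθ + r)/(d² + r² + 2dr cosθ).
d² + r² + 2dr cosθ = |CA|² = 0.0260666 m²;  d cosθ + r = +0.15987 m.
|ω_lever| = |0.052·9.08·+0.15987| / 0.0260666 = 2.8958 rad/s.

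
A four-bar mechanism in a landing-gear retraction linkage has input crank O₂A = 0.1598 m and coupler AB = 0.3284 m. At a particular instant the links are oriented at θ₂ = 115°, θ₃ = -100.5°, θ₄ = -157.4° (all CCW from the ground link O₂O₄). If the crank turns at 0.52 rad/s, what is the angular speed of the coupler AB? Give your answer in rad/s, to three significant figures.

0.302

ω₂ = 0.52 rad/s
Differentiating the loop-closure r₂e^{iθ₂}+r₃e^{iθ₃}=r₁+r₄e^{iθ₄} gives r₂ω₂e^{iθ₂}+r₃ω₃e^{iθ₃}=r₄ω₄e^{iθ₄}.
Eliminating the other unknown: ω₃ = r₂ω₂ sin(θ₄−θ₂) / [r₃ sin(θ₃−θ₄)].
Numerator sine = +0.99912; denominator sine = +0.83772.
Result = 0.1598·0.52·(+0.99912) / (0.3284·(+0.83772)) = +0.30178 rad/s; magnitude 0.30178 rad/s.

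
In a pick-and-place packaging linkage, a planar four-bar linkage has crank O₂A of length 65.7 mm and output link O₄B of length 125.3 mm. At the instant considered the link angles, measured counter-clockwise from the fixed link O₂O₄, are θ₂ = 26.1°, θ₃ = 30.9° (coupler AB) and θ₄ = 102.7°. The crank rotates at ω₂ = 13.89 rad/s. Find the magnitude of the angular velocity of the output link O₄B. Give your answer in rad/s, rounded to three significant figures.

0.642

ω₂ = 13.89 rad/s
Differentiating the loop-closure r₂e^{iθ₂}+r₃e^{iθ₃}=r₁+r₄e^{iθ₄} gives r₂ω₂e^{iθ₂}+r₃ω₃e^{iθ₃}=r₄ω₄e^{iθ₄}.
Eliminating the other unknown: ω₄ = r₂ω₂ sin(θ₂−θ₃) / [r₄ sin(θ₄−θ₃)].
Numerator sine = -0.08368; denominator sine = +0.94997.
Result = 0.0657·13.89·(-0.08368) / (0.1253·(+0.94997)) = -0.64153 rad/s; magnitude 0.64153 rad/s.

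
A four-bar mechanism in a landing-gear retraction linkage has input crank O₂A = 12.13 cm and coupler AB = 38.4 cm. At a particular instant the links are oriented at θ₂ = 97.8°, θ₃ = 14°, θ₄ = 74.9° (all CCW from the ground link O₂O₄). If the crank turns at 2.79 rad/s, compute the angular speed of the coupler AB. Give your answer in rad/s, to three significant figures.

0.392

ω₂ = 2.79 rad/s
Differentiating the loop-closure r₂e^{iθ₂}+r₃e^{iθ₃}=r₁+r₄e^{iθ₄} gives r₂ω₂e^{iθ₂}+r₃ω₃e^{iθ₃}=r₄ω₄e^{iθ₄}.
Eliminating the other unknown: ω₃ = r₂ω₂ sin(θ₄−θ₂) / [r₃ sin(θ₃−θ₄)].
Numerator sine = -0.38912; denominator sine = -0.87377.
Result = 0.1213·2.79·(-0.38912) / (0.384·(-0.87377)) = +0.39249 rad/s; magnitude 0.39249 rad/s.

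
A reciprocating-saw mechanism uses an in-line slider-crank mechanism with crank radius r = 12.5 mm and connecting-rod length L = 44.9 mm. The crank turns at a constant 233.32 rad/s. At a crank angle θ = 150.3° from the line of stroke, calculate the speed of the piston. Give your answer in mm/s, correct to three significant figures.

ω = 233.3 rad/s
For an in-line slider-crank, x = r cosθ + √(L² − r² sin²θ), so v = −rω sinθ·[1 + r cosθ/√(L² − r² sin²θ)].
With r = 0.0125 m, L = 0.0449 m, θ = 150.3°: √(L² − r² sin²θ) = 0.044471 m.
v = −0.0125·233.3·0.49546·[1 + 0.0125·-0.86863/0.044471] = -1.0922 m/s.
|v| = 1.0922 m/s = 1092.2 mm/s.

1090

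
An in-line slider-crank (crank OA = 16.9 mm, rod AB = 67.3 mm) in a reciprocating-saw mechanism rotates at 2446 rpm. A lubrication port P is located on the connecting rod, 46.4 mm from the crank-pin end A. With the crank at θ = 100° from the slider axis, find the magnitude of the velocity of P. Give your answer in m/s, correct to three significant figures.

4.14

ω = 256.1 rad/s.  Crank-pin speed |V_A| = rω = 4.3288 m/s, perpendicular to OA.
Rod angle: sinφ = −(r/L) sinθ ⇒ φ = -14.318°; ω_rod = −rω cosθ/√(L²−r²sin²θ) = +11.527 rad/s.
V_P = V_A + ω_rod × AP, with AP = 0.0464 m along the rod.
Components: V_Px = −rω sinθ − a·ω_rod·sinφ = -4.1308 m/s;  V_Py = rω cosθ + a·ω_rod·cosφ = -0.23344 m/s.
|V_P| = √(V_Px² + V_Py²) = 4.1374 m/s.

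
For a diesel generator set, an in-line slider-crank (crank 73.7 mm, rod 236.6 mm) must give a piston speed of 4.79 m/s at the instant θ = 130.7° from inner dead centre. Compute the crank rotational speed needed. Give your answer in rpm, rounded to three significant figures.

For an in-line slider-crank, |v_piston| = rω|sinθ|·[1 + r cosθ/√(L² − r² sin²θ)].
With r = 0.0737 m, L = 0.2366 m, θ = 130.7°: the bracketed kinematic factor |dx/dθ| = 0.044195 m.
ω = v/|dx/dθ| = 4.79/0.044195 = 108.38 rad/s.
N = 60ω/(2π) = 1035 rpm.

1030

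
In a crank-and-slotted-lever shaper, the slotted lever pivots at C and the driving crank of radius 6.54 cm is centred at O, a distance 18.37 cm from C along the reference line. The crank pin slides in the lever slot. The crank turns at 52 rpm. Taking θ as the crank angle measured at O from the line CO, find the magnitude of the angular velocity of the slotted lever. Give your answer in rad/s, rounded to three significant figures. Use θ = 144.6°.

ω = 5.445 rad/s (from 52 rpm).
Crank pin A relative to C: A = (d + r cosθ, r sinθ); lever angle φ = atan2(r sinθ, d + r cosθ).
Differentiating tanφ: φ̇ = rω(d cosθ + r)/(d² + r² + 2dr cosθ).
d² + r² + 2dr cosθ = |CA|² = 0.018437 m²;  d cosθ + r = -0.084339 m.
|ω_lever| = |0.0654·5.445·-0.084339| / 0.018437 = 1.6291 rad/s.

1.63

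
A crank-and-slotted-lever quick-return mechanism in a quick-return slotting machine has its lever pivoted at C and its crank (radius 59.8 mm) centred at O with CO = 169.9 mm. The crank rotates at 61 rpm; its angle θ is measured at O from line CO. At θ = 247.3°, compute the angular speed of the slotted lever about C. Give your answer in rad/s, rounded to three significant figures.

ω = 6.388 rad/s (from 61 rpm).
Crank pin A relative to C: A = (d + r cosθ, r sinθ); lever angle φ = atan2(r sinθ, d + r cosθ).
Differentiating tanφ: φ̇ = rω(d cosθ + r)/(d² + r² + 2dr cosθ).
d² + r² + 2dr cosθ = |CA|² = 0.0246004 m²;  d cosθ + r = -0.0057654 m.
|ω_lever| = |0.0598·6.388·-0.0057654| / 0.0246004 = 0.089526 rad/s.

0.0895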